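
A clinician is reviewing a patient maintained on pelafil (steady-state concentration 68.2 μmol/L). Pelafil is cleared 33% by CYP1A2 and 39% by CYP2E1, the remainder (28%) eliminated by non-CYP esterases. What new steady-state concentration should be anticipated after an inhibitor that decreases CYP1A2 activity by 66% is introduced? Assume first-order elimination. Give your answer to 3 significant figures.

The CYP1A2 pathway (33% of clearance) falls to 0.34× activity: 0.33 × 0.34 = 0.1122.
CYP2E1 (39%) and the residual 28% are unaffected.
Relative clearance = 0.1122 + 0.39 + 0.28 = 0.7822.
New steady-state concentration = baseline ÷ relative clearance = 68.2 / 0.7822 = 87.2 μmol/L.

87.2 μmol/L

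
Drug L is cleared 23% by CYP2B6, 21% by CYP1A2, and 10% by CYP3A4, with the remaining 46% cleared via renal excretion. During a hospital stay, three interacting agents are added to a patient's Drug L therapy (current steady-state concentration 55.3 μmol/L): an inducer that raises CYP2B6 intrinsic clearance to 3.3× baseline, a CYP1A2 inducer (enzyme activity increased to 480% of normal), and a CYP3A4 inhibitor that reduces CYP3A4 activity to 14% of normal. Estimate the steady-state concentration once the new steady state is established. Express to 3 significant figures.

The CYP2B6 pathway (23% of clearance) increases to 3.3× activity: 0.23 × 3.3 = 0.759.
The CYP1A2 pathway (21% of clearance) rises to 4.8× activity: 0.21 × 4.8 = 1.008.
The CYP3A4 pathway (10% of clearance) drops to 0.14× activity: 0.1 × 0.14 = 0.014.
The remaining 46% of clearance is unaffected.
Relative clearance = 0.759 + 1.008 + 0.014 + 0.46 = 2.241.
New steady-state concentration = 55.3 / 2.241 = 24.7 μmol/L (concentration scales inversely with clearance).

24.7 μmol/L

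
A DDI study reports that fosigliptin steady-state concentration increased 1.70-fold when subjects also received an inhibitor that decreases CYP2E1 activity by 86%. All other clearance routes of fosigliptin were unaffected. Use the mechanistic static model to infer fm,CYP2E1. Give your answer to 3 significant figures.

0.479

Write x for the fraction cleared via CYP2E1. The observed steady-state concentration change means clearance fell to 1/1.70 = 0.5882 of baseline.
Setting x·0.14 + (1 − x) = 0.5882 and solving: x = (0.5882 − 1)/(0.14 − 1) = 0.479.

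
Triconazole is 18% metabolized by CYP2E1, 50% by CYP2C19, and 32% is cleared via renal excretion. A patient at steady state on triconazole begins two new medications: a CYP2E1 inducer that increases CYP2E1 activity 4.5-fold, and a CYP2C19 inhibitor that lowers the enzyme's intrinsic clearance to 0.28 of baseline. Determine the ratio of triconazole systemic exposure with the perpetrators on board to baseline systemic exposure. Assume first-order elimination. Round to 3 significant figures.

CYP2E1: 0.18 × 4.5 = 0.81
CYP2C19: 0.5 × 0.28 = 0.14
Other: 0.32 (unchanged)
Relative clearance = 0.81 + 0.14 + 0.32 = 1.27.
Systemic exposure ∝ 1/CL: fold-change = 1 / 1.27 = 0.787.

0.787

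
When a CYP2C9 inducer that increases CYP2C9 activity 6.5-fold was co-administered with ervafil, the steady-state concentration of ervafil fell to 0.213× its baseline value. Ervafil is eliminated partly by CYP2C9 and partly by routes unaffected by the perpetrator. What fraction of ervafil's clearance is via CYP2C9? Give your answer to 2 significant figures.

0.67

Write x for the fraction cleared via CYP2C9. The observed steady-state concentration change means clearance rose to 1/0.213 = 4.695 of baseline.
Setting x·6.5 + (1 − x) = 4.695 and solving: x = (4.695 − 1)/(6.5 − 1) = 0.67.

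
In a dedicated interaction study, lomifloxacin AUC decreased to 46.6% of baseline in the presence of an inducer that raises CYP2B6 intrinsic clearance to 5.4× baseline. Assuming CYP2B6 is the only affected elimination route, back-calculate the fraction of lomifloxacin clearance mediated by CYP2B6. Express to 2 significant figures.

CL'/CL = 1 / 0.466 = 2.146
5.4·fm + (1 − fm) = 2.146
fm = (2.146 − 1) / (5.4 − 1) = 0.26

0.26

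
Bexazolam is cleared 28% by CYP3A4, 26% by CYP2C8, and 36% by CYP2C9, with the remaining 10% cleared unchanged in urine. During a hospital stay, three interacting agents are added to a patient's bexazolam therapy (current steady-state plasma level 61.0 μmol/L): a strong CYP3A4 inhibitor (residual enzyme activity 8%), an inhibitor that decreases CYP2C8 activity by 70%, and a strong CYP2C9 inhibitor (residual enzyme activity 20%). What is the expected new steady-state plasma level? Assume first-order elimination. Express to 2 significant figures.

CYP3A4: 0.28 × 0.08 = 0.0224
CYP2C8: 0.26 × 0.3 = 0.078
CYP2C9: 0.36 × 0.2 = 0.072
Other: 0.1 (unchanged)
CL_new/CL_old = 0.0224 + 0.078 + 0.072 + 0.1 = 0.2724.
Steady-state plasma level ∝ 1/CL: new value = 61.0 / 0.2724 = 2.2 × 10² μmol/L.

2.2 × 10² μmol/L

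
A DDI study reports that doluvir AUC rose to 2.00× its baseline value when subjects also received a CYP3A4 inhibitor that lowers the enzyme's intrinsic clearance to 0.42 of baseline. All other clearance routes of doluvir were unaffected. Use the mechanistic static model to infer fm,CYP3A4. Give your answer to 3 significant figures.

Let fm be the CYP3A4 fraction. New clearance relative to baseline = fm × 0.42 + (1 − fm).
AUC ratio = 1 / (new CL fraction), so new CL fraction = 1 / 2.00 = 0.5.
fm × 0.42 + 1 − fm = 0.5  ⇒  fm × (0.42 − 1) = −0.5  ⇒  fm = 0.862.

0.862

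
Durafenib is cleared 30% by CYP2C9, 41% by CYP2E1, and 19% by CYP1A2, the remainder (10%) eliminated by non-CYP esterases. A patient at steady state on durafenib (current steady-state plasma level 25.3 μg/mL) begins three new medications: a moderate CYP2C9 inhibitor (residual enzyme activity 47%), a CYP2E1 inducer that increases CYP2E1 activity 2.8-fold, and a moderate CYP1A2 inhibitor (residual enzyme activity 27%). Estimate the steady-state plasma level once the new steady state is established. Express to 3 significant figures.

17.6 μg/mL

The CYP2C9 pathway (30% of clearance) is reduced to 0.47× activity: 0.3 × 0.47 = 0.141.
The CYP2E1 pathway (41% of clearance) rises to 2.8× activity: 0.41 × 2.8 = 1.148.
The CYP1A2 pathway (19% of clearance) falls to 0.27× activity: 0.19 × 0.27 = 0.0513.
Non-CYP routes (10%) are unchanged.
Relative clearance = 0.141 + 1.148 + 0.0513 + 0.1 = 1.4403.
Steady-state plasma level ∝ 1/CL: new value = 25.3 / 1.4403 = 17.6 μg/mL.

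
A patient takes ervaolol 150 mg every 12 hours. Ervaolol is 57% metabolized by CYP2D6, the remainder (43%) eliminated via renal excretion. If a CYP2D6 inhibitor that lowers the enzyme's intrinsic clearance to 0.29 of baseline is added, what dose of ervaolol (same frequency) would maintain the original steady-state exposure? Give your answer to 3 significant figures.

89.3 mg

The CYP2D6 pathway (57% of clearance) falls to 0.29× activity: 0.57 × 0.29 = 0.1653.
Non-CYP routes (43%) are unchanged.
New clearance relative to baseline: 0.1653 + 0.43 = 0.5953.
To maintain the same steady-state level, dose must scale with clearance: new dose = 150 × 0.5953 = 89.3 mg.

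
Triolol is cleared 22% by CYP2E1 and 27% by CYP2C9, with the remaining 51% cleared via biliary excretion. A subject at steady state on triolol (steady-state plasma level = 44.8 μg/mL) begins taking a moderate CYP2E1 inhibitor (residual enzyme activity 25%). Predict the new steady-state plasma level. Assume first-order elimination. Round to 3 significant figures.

53.7 μg/mL

The CYP2E1 pathway (22% of clearance) is reduced to 0.25× activity: 0.22 × 0.25 = 0.055.
CYP2C9 (27%) and the residual 51% are unaffected.
CL_new/CL_old = 0.055 + 0.27 + 0.51 = 0.835.
New steady-state plasma level = baseline ÷ relative clearance = 44.8 / 0.835 = 53.7 μg/mL.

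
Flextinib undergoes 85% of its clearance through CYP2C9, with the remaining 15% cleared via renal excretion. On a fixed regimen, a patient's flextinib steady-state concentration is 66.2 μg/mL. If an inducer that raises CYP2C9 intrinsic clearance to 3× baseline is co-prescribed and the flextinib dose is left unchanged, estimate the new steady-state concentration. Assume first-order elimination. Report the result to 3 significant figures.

The CYP2C9 pathway (85% of clearance) increases to 3× activity: 0.85 × 3 = 2.55.
Non-CYP routes (15%) are unchanged.
Relative clearance = 2.55 + 0.15 = 2.7.
Steady-state concentration ∝ 1/CL, so new value = 66.2 / 2.7 = 24.5 μg/mL.

24.5 μg/mL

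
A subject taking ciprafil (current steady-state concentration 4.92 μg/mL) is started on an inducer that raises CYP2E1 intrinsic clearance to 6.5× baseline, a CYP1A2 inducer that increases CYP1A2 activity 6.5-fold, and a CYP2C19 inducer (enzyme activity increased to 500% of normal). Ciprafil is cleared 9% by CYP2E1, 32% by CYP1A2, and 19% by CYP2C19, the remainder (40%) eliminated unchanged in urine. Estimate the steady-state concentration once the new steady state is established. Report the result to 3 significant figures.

CYP2E1: 0.09 × 6.5 = 0.585
CYP1A2: 0.32 × 6.5 = 2.08
CYP2C19: 0.19 × 5 = 0.95
Other: 0.4 (unchanged)
New clearance relative to baseline: 0.585 + 2.08 + 0.95 + 0.4 = 4.015.
Steady-state concentration ∝ 1/CL: new value = 4.92 / 4.015 = 1.23 μg/mL.

1.23 μg/mL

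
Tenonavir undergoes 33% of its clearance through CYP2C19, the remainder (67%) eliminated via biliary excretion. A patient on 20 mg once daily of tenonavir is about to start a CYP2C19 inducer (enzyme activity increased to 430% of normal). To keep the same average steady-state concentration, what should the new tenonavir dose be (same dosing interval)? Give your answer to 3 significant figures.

The CYP2C19 pathway (33% of clearance) is boosted to 4.3× activity: 0.33 × 4.3 = 1.419.
Non-CYP routes (67%) are unchanged.
New clearance relative to baseline: 1.419 + 0.67 = 2.089.
To maintain the same steady-state level, dose must scale with clearance: new dose = 20 × 2.089 = 41.8 mg.

41.8 mg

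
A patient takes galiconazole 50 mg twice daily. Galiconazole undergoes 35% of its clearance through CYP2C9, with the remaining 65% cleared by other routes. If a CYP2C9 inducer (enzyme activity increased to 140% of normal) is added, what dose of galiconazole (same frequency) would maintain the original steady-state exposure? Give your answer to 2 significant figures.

The CYP2C9 pathway (35% of clearance) is boosted to 1.4× activity: 0.35 × 1.4 = 0.49.
Non-CYP routes (65%) are unchanged.
Relative clearance = 0.49 + 0.65 = 1.14.
Exposure is unchanged when dose changes in proportion to clearance. New dose = 50 mg × 1.14 = 57 mg.

57 mg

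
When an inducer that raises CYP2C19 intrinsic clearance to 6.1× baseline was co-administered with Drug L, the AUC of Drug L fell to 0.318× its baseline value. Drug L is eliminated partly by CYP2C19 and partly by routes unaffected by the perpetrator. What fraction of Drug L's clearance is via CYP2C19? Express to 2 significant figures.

CL'/CL = 1 / 0.318 = 3.145
6.1·fm + (1 − fm) = 3.145
fm = (3.145 − 1) / (6.1 − 1) = 0.42

0.42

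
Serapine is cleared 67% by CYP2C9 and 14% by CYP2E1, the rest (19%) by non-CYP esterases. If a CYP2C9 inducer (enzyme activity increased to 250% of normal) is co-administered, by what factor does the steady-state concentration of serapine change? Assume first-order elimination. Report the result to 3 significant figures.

The CYP2C9 pathway (67% of clearance) is boosted to 2.5× activity: 0.67 × 2.5 = 1.675.
CYP2E1 (14%) and the residual 19% are unaffected.
Relative clearance = 1.675 + 0.14 + 0.19 = 2.005.
Since steady-state concentration ∝ 1/CL, the ratio is 1 / 2.005 = 0.499.

0.499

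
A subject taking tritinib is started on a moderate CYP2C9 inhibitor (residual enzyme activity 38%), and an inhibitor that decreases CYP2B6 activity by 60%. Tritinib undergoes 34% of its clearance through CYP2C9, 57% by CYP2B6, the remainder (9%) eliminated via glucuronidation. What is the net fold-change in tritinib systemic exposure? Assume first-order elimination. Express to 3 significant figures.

2.24

CYP2C9: 0.34 × 0.38 = 0.1292
CYP2B6: 0.57 × 0.4 = 0.228
Other: 0.09 (unchanged)
CL_new/CL_old = 0.1292 + 0.228 + 0.09 = 0.4472.
Because systemic exposure varies inversely with clearance, the combined effect is 1 / 0.4472 = 2.24.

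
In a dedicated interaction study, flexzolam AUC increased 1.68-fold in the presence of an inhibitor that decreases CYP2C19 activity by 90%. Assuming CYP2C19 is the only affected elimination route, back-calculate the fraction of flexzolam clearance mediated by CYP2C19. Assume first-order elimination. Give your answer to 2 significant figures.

0.45

Let x = fm,CYP2C19. Because AUC ∝ 1/CL, relative clearance fell to 1/1.68 = 0.5952.
Setting x·0.1 + (1 − x) = 0.5952 and solving: x = (0.5952 − 1)/(0.1 − 1) = 0.45.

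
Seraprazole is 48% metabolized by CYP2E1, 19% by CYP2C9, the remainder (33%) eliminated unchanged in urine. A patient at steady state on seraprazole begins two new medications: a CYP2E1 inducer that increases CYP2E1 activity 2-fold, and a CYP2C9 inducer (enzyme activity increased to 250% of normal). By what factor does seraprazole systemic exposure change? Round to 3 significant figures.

CYP2E1: 0.48 × 2 = 0.96
CYP2C9: 0.19 × 2.5 = 0.475
Other: 0.33 (unchanged)
CL_new/CL_old = 0.96 + 0.475 + 0.33 = 1.765.
Net systemic exposure ratio = 1 / 1.765 = 0.567.

0.567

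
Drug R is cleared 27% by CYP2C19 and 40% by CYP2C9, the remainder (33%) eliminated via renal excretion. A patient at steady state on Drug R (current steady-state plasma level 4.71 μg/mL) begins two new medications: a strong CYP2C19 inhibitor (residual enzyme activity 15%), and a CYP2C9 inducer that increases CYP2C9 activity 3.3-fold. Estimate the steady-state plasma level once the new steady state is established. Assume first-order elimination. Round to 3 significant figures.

2.79 μg/mL

The CYP2C19 pathway (27% of clearance) falls to 0.15× activity: 0.27 × 0.15 = 0.0405.
The CYP2C9 pathway (40% of clearance) increases to 3.3× activity: 0.4 × 3.3 = 1.32.
Non-CYP routes (33%) are unchanged.
Relative clearance = 0.0405 + 1.32 + 0.33 = 1.6905.
New steady-state plasma level = 4.71 / 1.6905 = 2.79 μg/mL (concentration scales inversely with clearance).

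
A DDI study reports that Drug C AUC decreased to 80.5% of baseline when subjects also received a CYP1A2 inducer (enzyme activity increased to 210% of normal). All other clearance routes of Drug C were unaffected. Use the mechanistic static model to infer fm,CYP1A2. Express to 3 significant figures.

CL'/CL = 1 / 0.805 = 1.242
2.1·fm + (1 − fm) = 1.242
fm = (1.242 − 1) / (2.1 − 1) = 0.220

0.220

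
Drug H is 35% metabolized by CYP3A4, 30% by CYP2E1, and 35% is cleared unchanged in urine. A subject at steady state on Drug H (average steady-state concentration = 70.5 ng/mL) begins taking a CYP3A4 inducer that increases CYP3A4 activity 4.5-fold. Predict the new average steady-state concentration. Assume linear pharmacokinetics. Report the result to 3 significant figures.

31.7 ng/mL

The CYP3A4 pathway (35% of clearance) is boosted to 4.5× activity: 0.35 × 4.5 = 1.575.
CYP2E1 (30%) and the residual 35% are unaffected.
Relative clearance = 1.575 + 0.3 + 0.35 = 2.225.
With dosing unchanged, average steady-state concentration scales as 1/CL: 70.5 / 2.225 = 31.7 ng/mL.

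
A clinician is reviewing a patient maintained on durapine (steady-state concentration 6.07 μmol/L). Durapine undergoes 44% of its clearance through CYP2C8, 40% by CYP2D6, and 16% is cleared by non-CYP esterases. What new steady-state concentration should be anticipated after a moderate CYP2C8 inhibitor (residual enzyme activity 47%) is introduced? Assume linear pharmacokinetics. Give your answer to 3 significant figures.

7.92 μmol/L

The CYP2C8 pathway (44% of clearance) drops to 0.47× activity: 0.44 × 0.47 = 0.2068.
CYP2D6 (40%) and the residual 16% are unaffected.
CL_new/CL_old = 0.2068 + 0.4 + 0.16 = 0.7668.
New steady-state concentration = baseline ÷ relative clearance = 6.07 / 0.7668 = 7.92 μmol/L.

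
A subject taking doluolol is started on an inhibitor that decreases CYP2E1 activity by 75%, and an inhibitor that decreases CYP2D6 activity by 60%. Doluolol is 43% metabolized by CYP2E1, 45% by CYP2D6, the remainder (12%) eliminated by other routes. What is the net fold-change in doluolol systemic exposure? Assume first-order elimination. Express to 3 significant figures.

2.45

CYP2E1: 0.43 × 0.25 = 0.1075
CYP2D6: 0.45 × 0.4 = 0.18
Other: 0.12 (unchanged)
New clearance relative to baseline: 0.1075 + 0.18 + 0.12 = 0.4075.
Systemic exposure ∝ 1/CL: fold-change = 1 / 0.4075 = 2.45.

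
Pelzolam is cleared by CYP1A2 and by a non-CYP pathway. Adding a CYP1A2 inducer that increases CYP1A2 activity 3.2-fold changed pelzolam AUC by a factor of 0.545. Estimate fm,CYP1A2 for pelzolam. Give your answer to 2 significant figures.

CL'/CL = 1 / 0.545 = 1.835
3.2·fm + (1 − fm) = 1.835
fm = (1.835 − 1) / (3.2 − 1) = 0.38

0.38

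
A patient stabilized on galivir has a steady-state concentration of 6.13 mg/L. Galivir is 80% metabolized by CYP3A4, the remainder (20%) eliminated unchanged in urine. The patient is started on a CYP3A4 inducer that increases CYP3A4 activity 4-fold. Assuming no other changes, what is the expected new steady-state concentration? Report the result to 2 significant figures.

The CYP3A4 pathway (80% of clearance) increases to 4× activity: 0.8 × 4 = 3.2.
The remaining 20% of clearance is unaffected.
New clearance relative to baseline: 3.2 + 0.2 = 3.4.
With dosing unchanged, steady-state concentration scales as 1/CL: 6.13 / 3.4 = 1.8 mg/L.

1.8 mg/L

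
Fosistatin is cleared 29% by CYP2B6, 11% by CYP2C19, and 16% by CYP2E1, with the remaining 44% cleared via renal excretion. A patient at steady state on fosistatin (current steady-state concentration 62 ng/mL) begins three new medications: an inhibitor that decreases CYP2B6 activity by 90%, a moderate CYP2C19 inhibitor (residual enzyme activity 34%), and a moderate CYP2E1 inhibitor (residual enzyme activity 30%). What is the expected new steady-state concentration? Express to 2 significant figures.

CYP2B6: 0.29 × 0.1 = 0.029
CYP2C19: 0.11 × 0.34 = 0.0374
CYP2E1: 0.16 × 0.3 = 0.048
Other: 0.44 (unchanged)
CL_new/CL_old = 0.029 + 0.0374 + 0.048 + 0.44 = 0.5544.
Steady-state concentration ∝ 1/CL: new value = 62 / 0.5544 = 1.1 × 10² ng/mL.

1.1 × 10² ng/mL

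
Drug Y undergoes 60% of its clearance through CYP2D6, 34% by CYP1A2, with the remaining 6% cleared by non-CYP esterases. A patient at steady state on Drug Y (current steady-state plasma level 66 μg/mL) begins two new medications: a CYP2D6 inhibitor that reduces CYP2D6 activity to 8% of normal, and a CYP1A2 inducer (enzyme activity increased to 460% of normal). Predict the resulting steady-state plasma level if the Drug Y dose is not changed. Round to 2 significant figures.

39 μg/mL

The CYP2D6 pathway (60% of clearance) drops to 0.08× activity: 0.6 × 0.08 = 0.048.
The CYP1A2 pathway (34% of clearance) rises to 4.6× activity: 0.34 × 4.6 = 1.564.
Non-CYP routes (6%) are unchanged.
Relative clearance = 0.048 + 1.564 + 0.06 = 1.672.
Dividing the baseline by the relative clearance: 66 / 1.672 = 39 μg/mL.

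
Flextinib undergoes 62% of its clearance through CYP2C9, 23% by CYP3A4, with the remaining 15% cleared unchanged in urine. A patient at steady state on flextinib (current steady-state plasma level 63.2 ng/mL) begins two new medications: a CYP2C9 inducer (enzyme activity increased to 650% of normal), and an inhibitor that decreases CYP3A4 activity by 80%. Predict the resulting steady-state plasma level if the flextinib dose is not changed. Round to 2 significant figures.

The CYP2C9 pathway (62% of clearance) rises to 6.5× activity: 0.62 × 6.5 = 4.03.
The CYP3A4 pathway (23% of clearance) drops to 0.2× activity: 0.23 × 0.2 = 0.046.
Non-CYP routes (15%) are unchanged.
New clearance relative to baseline: 4.03 + 0.046 + 0.15 = 4.226.
Dividing the baseline by the relative clearance: 63.2 / 4.226 = 15 ng/mL.

15 ng/mL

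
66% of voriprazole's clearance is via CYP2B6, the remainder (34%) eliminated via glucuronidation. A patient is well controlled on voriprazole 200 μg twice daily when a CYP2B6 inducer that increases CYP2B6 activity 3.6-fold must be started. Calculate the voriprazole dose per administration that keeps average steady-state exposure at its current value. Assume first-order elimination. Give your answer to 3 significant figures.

543 μg

The CYP2B6 pathway (66% of clearance) is boosted to 3.6× activity: 0.66 × 3.6 = 2.376.
Non-CYP routes (34%) are unchanged.
Relative clearance = 2.376 + 0.34 = 2.716.
To maintain the same steady-state level, dose must scale with clearance: new dose = 200 × 2.716 = 543 μg.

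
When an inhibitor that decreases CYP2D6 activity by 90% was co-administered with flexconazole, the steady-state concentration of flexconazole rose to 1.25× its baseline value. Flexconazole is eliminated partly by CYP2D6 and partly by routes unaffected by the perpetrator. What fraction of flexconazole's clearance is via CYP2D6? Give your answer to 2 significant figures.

CL'/CL = 1 / 1.25 = 0.8
0.1·fm + (1 − fm) = 0.8
fm = (0.8 − 1) / (0.1 − 1) = 0.22

0.22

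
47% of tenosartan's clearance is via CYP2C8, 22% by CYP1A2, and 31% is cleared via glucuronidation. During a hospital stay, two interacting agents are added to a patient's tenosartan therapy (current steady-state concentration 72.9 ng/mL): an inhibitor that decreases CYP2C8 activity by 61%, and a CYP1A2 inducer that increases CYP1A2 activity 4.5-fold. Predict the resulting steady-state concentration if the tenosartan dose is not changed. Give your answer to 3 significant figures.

49.1 ng/mL

The CYP2C8 pathway (47% of clearance) falls to 0.39× activity: 0.47 × 0.39 = 0.1833.
The CYP1A2 pathway (22% of clearance) increases to 4.5× activity: 0.22 × 4.5 = 0.99.
The remaining 31% of clearance is unaffected.
New clearance relative to baseline: 0.1833 + 0.99 + 0.31 = 1.4833.
New steady-state concentration = 72.9 / 1.4833 = 49.1 ng/mL (concentration scales inversely with clearance).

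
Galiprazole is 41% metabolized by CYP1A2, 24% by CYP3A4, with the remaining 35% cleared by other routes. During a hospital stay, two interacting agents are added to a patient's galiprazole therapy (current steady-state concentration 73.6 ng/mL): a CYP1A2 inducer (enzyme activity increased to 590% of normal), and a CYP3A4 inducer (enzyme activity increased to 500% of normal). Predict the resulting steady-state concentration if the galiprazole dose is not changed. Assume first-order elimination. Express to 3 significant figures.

CYP1A2: 0.41 × 5.9 = 2.419
CYP3A4: 0.24 × 5 = 1.2
Other: 0.35 (unchanged)
New clearance relative to baseline: 2.419 + 1.2 + 0.35 = 3.969.
Dividing the baseline by the relative clearance: 73.6 / 3.969 = 18.5 ng/mL.

18.5 ng/mL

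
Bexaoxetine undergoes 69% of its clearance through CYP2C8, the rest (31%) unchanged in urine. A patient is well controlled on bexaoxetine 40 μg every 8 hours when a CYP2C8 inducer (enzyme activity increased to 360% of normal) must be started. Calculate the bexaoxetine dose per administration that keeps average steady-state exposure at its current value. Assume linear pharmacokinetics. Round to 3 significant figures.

CYP2C8: 0.69 × 3.6 = 2.484
Other: 0.31 (unchanged)
New clearance relative to baseline: 2.484 + 0.31 = 2.794.
To maintain the same steady-state level, dose must scale with clearance: new dose = 40 × 2.794 = 112 μg.

112 μg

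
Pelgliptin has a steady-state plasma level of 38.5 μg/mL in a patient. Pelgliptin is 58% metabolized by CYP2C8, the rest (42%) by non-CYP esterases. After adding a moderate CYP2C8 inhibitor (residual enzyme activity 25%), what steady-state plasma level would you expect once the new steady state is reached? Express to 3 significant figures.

The CYP2C8 pathway (58% of clearance) falls to 0.25× activity: 0.58 × 0.25 = 0.145.
Non-CYP routes (42%) are unchanged.
CL_new/CL_old = 0.145 + 0.42 = 0.565.
With dosing unchanged, steady-state plasma level scales as 1/CL: 38.5 / 0.565 = 68.1 μg/mL.

68.1 μg/mL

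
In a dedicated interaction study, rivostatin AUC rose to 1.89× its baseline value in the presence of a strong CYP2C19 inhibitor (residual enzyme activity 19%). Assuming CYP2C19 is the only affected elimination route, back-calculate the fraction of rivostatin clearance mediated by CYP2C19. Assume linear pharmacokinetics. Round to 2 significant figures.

0.58

Call the CYP2C19 fraction fm. After the interaction, CL_new/CL_old = fm × 0.19 + (1 − fm).
AUC ratio = 1 / (new CL fraction), so new CL fraction = 1 / 1.89 = 0.5291.
fm × 0.19 + 1 − fm = 0.5291  ⇒  fm × (0.19 − 1) = −0.4709  ⇒  fm = 0.58.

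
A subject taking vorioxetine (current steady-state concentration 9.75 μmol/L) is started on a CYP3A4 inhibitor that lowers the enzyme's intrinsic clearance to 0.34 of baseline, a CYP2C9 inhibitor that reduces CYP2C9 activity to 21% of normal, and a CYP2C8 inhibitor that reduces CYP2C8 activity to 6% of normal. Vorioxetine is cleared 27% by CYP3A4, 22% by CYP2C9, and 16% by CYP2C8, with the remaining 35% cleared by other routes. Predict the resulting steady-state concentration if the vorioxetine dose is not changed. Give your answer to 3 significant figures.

CYP3A4: 0.27 × 0.34 = 0.0918
CYP2C9: 0.22 × 0.21 = 0.0462
CYP2C8: 0.16 × 0.06 = 0.0096
Other: 0.35 (unchanged)
Relative clearance = 0.0918 + 0.0462 + 0.0096 + 0.35 = 0.4976.
New steady-state concentration = 9.75 / 0.4976 = 19.6 μmol/L (concentration scales inversely with clearance).

19.6 μmol/L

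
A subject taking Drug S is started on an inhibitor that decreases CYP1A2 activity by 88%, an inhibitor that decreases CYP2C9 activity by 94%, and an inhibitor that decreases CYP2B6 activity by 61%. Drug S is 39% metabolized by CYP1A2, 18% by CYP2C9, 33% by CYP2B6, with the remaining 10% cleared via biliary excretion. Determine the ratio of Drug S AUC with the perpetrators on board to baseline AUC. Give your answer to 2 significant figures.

3.5

CYP1A2: 0.39 × 0.12 = 0.0468
CYP2C9: 0.18 × 0.06 = 0.0108
CYP2B6: 0.33 × 0.39 = 0.1287
Other: 0.1 (unchanged)
CL_new/CL_old = 0.0468 + 0.0108 + 0.1287 + 0.1 = 0.2863.
Because AUC varies inversely with clearance, the combined effect is 1 / 0.2863 = 3.5.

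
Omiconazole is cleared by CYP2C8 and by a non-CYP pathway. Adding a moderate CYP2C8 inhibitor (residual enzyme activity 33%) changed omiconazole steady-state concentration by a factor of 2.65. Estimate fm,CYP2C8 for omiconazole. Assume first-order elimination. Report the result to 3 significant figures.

CL'/CL = 1 / 2.65 = 0.3774
0.33·fm + (1 − fm) = 0.3774
fm = (0.3774 − 1) / (0.33 − 1) = 0.929

0.929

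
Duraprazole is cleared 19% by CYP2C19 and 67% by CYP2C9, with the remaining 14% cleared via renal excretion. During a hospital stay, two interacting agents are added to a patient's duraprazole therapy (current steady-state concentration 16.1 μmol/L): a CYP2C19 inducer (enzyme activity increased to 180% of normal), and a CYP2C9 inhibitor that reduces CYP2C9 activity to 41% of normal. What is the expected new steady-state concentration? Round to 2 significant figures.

CYP2C19: 0.19 × 1.8 = 0.342
CYP2C9: 0.67 × 0.41 = 0.2747
Other: 0.14 (unchanged)
CL_new/CL_old = 0.342 + 0.2747 + 0.14 = 0.7567.
Steady-state concentration ∝ 1/CL: new value = 16.1 / 0.7567 = 21 μmol/L.

21 μmol/L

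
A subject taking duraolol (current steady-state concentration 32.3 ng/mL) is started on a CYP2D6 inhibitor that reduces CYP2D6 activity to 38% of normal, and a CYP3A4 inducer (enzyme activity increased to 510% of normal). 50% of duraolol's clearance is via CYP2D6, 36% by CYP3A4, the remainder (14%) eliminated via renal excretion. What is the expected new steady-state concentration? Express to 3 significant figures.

The CYP2D6 pathway (50% of clearance) is reduced to 0.38× activity: 0.5 × 0.38 = 0.19.
The CYP3A4 pathway (36% of clearance) rises to 5.1× activity: 0.36 × 5.1 = 1.836.
The remaining 14% of clearance is unaffected.
CL_new/CL_old = 0.19 + 1.836 + 0.14 = 2.166.
Steady-state concentration ∝ 1/CL: new value = 32.3 / 2.166 = 14.9 ng/mL.

14.9 ng/mL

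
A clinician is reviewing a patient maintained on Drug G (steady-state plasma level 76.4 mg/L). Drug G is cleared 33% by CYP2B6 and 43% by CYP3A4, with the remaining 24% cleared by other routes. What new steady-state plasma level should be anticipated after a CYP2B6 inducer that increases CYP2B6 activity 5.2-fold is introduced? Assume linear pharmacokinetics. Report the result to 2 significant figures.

32 mg/L

The CYP2B6 pathway (33% of clearance) is boosted to 5.2× activity: 0.33 × 5.2 = 1.716.
CYP3A4 (43%) and the residual 24% are unaffected.
Relative clearance = 1.716 + 0.43 + 0.24 = 2.386.
With dosing unchanged, steady-state plasma level scales as 1/CL: 76.4 / 2.386 = 32 mg/L.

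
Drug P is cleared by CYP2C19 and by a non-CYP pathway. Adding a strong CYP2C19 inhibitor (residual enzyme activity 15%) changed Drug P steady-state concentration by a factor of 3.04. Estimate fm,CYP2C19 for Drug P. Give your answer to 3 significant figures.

0.789

CL'/CL = 1 / 3.04 = 0.3289
0.15·fm + (1 − fm) = 0.3289
fm = (0.3289 − 1) / (0.15 − 1) = 0.789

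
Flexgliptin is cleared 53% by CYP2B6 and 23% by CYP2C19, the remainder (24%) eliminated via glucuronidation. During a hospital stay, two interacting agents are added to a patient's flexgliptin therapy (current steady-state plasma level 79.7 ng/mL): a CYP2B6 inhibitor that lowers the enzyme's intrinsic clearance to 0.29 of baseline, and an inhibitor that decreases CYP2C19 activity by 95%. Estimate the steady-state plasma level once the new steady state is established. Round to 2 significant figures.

The CYP2B6 pathway (53% of clearance) falls to 0.29× activity: 0.53 × 0.29 = 0.1537.
The CYP2C19 pathway (23% of clearance) is reduced to 0.05× activity: 0.23 × 0.05 = 0.0115.
The remaining 24% of clearance is unaffected.
Relative clearance = 0.1537 + 0.0115 + 0.24 = 0.4052.
Dividing the baseline by the relative clearance: 79.7 / 0.4052 = 2.0 × 10² ng/mL.

2.0 × 10² ng/mL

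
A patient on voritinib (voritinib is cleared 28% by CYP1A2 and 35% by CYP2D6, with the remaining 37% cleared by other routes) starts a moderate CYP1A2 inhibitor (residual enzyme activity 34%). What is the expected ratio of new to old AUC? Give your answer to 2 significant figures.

1.2

CYP1A2: 0.28 × 0.34 = 0.0952
CYP2D6: 0.35 (unchanged)
Other: 0.37 (unchanged)
Relative clearance = 0.0952 + 0.35 + 0.37 = 0.8152.
Since AUC ∝ 1/CL, the ratio is 1 / 0.8152 = 1.2.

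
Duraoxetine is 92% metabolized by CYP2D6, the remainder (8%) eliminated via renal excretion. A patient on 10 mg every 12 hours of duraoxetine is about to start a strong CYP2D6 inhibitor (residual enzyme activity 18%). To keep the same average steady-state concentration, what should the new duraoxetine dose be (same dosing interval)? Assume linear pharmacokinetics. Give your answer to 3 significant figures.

2.46 mg

CYP2D6: 0.92 × 0.18 = 0.1656
Other: 0.08 (unchanged)
Relative clearance = 0.1656 + 0.08 = 0.2456.
To maintain the same steady-state level, dose must scale with clearance: new dose = 10 × 0.2456 = 2.46 mg.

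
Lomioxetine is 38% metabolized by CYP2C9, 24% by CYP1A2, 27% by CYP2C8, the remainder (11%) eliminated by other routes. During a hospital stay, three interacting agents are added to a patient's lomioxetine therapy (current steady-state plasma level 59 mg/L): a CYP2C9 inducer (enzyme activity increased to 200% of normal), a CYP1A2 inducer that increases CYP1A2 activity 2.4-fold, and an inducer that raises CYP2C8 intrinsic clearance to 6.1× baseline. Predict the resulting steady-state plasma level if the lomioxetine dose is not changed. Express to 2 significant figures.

19 mg/L

The CYP2C9 pathway (38% of clearance) rises to 2× activity: 0.38 × 2 = 0.76.
The CYP1A2 pathway (24% of clearance) rises to 2.4× activity: 0.24 × 2.4 = 0.576.
The CYP2C8 pathway (27% of clearance) is boosted to 6.1× activity: 0.27 × 6.1 = 1.647.
Non-CYP routes (11%) are unchanged.
CL_new/CL_old = 0.76 + 0.576 + 1.647 + 0.11 = 3.093.
Dividing the baseline by the relative clearance: 59 / 3.093 = 19 mg/L.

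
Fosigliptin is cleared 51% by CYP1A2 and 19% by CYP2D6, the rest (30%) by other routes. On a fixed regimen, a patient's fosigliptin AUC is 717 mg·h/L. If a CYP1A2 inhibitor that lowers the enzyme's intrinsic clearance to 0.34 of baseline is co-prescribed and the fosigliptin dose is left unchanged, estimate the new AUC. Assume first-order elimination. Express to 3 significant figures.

1.08 × 10³ mg·h/L

The CYP1A2 pathway (51% of clearance) drops to 0.34× activity: 0.51 × 0.34 = 0.1734.
CYP2D6 (19%) and the residual 30% are unaffected.
Relative clearance = 0.1734 + 0.19 + 0.3 = 0.6634.
New AUC = baseline ÷ relative clearance = 717 / 0.6634 = 1.08 × 10³ mg·h/L.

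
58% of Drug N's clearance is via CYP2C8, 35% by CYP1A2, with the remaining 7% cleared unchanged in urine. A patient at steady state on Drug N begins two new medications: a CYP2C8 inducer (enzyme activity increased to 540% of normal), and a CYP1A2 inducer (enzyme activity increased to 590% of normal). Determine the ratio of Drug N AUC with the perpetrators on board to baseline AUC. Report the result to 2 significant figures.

The CYP2C8 pathway (58% of clearance) is boosted to 5.4× activity: 0.58 × 5.4 = 3.132.
The CYP1A2 pathway (35% of clearance) rises to 5.9× activity: 0.35 × 5.9 = 2.065.
Non-CYP routes (7%) are unchanged.
New clearance relative to baseline: 3.132 + 2.065 + 0.07 = 5.267.
Because AUC varies inversely with clearance, the combined effect is 1 / 5.267 = 0.19.

0.19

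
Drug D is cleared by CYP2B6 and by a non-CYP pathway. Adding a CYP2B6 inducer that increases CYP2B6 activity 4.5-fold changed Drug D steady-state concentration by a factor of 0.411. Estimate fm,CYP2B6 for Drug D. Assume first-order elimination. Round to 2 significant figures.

0.41

Call the CYP2B6 fraction fm. After the interaction, CL_new/CL_old = fm × 4.5 + (1 − fm).
Steady-state concentration ratio = 1 / (new CL fraction), so new CL fraction = 1 / 0.411 = 2.433.
fm × 4.5 + 1 − fm = 2.433  ⇒  fm × (4.5 − 1) = 1.433  ⇒  fm = 0.41.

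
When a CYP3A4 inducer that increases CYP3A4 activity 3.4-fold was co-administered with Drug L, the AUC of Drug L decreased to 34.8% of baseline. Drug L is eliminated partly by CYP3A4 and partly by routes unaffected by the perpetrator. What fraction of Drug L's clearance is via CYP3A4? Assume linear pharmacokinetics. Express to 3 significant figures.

0.781

CL'/CL = 1 / 0.348 = 2.874
3.4·fm + (1 − fm) = 2.874
fm = (2.874 − 1) / (3.4 − 1) = 0.781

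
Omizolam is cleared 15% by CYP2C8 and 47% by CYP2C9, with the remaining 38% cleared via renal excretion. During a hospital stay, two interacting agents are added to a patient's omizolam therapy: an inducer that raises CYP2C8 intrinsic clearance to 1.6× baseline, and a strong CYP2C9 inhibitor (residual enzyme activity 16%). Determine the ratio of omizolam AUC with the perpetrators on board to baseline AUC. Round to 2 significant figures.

1.4

CYP2C8: 0.15 × 1.6 = 0.24
CYP2C9: 0.47 × 0.16 = 0.0752
Other: 0.38 (unchanged)
Relative clearance = 0.24 + 0.0752 + 0.38 = 0.6952.
AUC ∝ 1/CL: fold-change = 1 / 0.6952 = 1.4.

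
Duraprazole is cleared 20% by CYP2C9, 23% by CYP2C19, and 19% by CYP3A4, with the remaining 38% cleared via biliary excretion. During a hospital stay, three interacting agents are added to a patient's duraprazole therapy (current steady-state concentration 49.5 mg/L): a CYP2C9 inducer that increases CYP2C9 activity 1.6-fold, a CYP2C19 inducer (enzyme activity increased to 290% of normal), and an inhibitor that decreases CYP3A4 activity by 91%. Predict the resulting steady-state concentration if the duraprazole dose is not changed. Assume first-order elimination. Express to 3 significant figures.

The CYP2C9 pathway (20% of clearance) rises to 1.6× activity: 0.2 × 1.6 = 0.32.
The CYP2C19 pathway (23% of clearance) is boosted to 2.9× activity: 0.23 × 2.9 = 0.667.
The CYP3A4 pathway (19% of clearance) drops to 0.09× activity: 0.19 × 0.09 = 0.0171.
The remaining 38% of clearance is unaffected.
Relative clearance = 0.32 + 0.667 + 0.0171 + 0.38 = 1.3841.
New steady-state concentration = 49.5 / 1.3841 = 35.8 mg/L (concentration scales inversely with clearance).

35.8 mg/L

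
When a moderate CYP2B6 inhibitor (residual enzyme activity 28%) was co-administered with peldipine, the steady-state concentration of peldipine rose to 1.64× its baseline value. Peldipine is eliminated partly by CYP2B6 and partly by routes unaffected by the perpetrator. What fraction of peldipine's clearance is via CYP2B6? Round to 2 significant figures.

CL'/CL = 1 / 1.64 = 0.6098
0.28·fm + (1 − fm) = 0.6098
fm = (0.6098 − 1) / (0.28 − 1) = 0.54

0.54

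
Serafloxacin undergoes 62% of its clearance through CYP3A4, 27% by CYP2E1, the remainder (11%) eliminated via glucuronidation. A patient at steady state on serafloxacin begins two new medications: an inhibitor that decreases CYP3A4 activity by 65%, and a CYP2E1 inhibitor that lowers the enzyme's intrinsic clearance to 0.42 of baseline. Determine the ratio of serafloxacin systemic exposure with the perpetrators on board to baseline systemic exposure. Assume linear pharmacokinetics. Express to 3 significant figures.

2.27

The CYP3A4 pathway (62% of clearance) is reduced to 0.35× activity: 0.62 × 0.35 = 0.217.
The CYP2E1 pathway (27% of clearance) drops to 0.42× activity: 0.27 × 0.42 = 0.1134.
Non-CYP routes (11%) are unchanged.
New clearance relative to baseline: 0.217 + 0.1134 + 0.11 = 0.4404.
Net systemic exposure ratio = 1 / 0.4404 = 2.27.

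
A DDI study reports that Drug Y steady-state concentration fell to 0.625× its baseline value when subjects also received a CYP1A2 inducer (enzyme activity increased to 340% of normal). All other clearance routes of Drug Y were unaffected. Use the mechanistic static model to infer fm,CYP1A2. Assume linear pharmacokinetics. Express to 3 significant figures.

0.250

Let fm be the CYP1A2 fraction. New clearance relative to baseline = fm × 3.4 + (1 − fm).
Steady-state concentration ratio = 1 / (new CL fraction), so new CL fraction = 1 / 0.625 = 1.6.
fm × 3.4 + 1 − fm = 1.6  ⇒  fm × (3.4 − 1) = 0.6  ⇒  fm = 0.250.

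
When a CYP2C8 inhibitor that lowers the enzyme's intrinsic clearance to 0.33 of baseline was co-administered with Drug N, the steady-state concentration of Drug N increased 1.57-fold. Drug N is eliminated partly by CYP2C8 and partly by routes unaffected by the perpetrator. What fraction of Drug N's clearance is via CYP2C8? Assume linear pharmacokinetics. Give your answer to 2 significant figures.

0.54

Call the CYP2C8 fraction fm. After the interaction, CL_new/CL_old = fm × 0.33 + (1 − fm).
Steady-state concentration ratio = 1 / (new CL fraction), so new CL fraction = 1 / 1.57 = 0.6369.
fm × 0.33 + 1 − fm = 0.6369  ⇒  fm × (0.33 − 1) = −0.3631  ⇒  fm = 0.54.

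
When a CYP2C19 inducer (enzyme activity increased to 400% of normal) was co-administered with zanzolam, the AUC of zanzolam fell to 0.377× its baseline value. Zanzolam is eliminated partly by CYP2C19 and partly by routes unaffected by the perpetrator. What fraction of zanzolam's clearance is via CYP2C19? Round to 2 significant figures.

CL'/CL = 1 / 0.377 = 2.653
4·fm + (1 − fm) = 2.653
fm = (2.653 − 1) / (4 − 1) = 0.55

0.55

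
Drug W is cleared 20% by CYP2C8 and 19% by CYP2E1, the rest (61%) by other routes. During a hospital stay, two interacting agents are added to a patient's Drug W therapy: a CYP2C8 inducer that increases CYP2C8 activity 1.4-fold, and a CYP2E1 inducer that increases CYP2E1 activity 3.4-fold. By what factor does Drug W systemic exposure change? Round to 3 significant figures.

0.651

The CYP2C8 pathway (20% of clearance) rises to 1.4× activity: 0.2 × 1.4 = 0.28.
The CYP2E1 pathway (19% of clearance) rises to 3.4× activity: 0.19 × 3.4 = 0.646.
The remaining 61% of clearance is unaffected.
CL_new/CL_old = 0.28 + 0.646 + 0.61 = 1.536.
Because systemic exposure varies inversely with clearance, the combined effect is 1 / 1.536 = 0.651.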